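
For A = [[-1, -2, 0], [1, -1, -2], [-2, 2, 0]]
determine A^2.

[[-1, 4, 4], [2, -5, 2], [4, 2, -4]]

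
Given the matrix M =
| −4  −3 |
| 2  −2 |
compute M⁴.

M² = [[10, 18], [−12, −2]]
M³ = [[−4, −66], [44, 40]]
M⁴ = [[−116, 144], [−96, −212]]

[[−116, 144], [−96, −212]]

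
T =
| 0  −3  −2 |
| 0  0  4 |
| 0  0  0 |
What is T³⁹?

T is strictly triangular, hence nilpotent: T³ = 0, so T³⁹ = 0.

[[0, 0, 0], [0, 0, 0], [0, 0, 0]]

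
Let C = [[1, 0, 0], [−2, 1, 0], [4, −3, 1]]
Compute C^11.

C = I + N where N = [[0, 0, 0], [−2, 0, 0], [4, −3, 0]] is strictly lower-triangular, so N^3 = 0.
(I + N)^11 = I + 11·N + 55·N^2 = [[1, 0, 0], [−22, 1, 0], [374, −33, 1]].

[[1, 0, 0], [−22, 1, 0], [374, −33, 1]]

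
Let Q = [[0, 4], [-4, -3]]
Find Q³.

Q² = [[-16, -12], [12, -7]]
Q³ = [[48, -28], [28, 69]]

[[48, -28], [28, 69]]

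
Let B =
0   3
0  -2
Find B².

[[0, -6], [0, 4]]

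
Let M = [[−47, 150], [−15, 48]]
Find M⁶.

tr M = 1 and det M = −6, so the characteristic polynomial is λ² − (1)λ + (−6) with roots 3 and −2.
Eigenvectors give P = [[3, 10], [1, 3]] with P⁻¹ = [[−3, 10], [1, −3]], and M = P·diag(3, −2)·P⁻¹.
Then M⁶ = P·diag(729, 64)·P⁻¹ = [[2187, 640], [729, 192]] · [[−3, 10], [1, −3]] = [[−5921, 19950], [−1995, 6714]].

[[−5921, 19950], [−1995, 6714]]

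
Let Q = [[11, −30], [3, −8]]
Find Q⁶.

tr Q = 3 and det Q = 2, so the characteristic polynomial is λ² − (3)λ + (2) with roots 2 and 1.
Eigenvectors give P = [[10, 3], [3, 1]] with P⁻¹ = [[1, −3], [−3, 10]], and Q = P·diag(2, 1)·P⁻¹.
Then Q⁶ = P·diag(64, 1)·P⁻¹ = [[640, 3], [192, 1]] · [[1, −3], [−3, 10]] = [[631, −1890], [189, −566]].

[[631, −1890], [189, −566]]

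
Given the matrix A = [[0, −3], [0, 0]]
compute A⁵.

A is strictly triangular, hence nilpotent: A² = 0, so A⁵ = 0.

[[0, 0], [0, 0]]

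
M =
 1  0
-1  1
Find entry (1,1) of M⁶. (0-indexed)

M = I + N where N = [[0, 0], [-1, 0]] is strictly lower-triangular, so N² = 0.
(I + N)⁶ = I + 6·N = [[1, 0], [-6, 1]].

1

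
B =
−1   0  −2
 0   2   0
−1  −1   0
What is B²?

[[3, 2, 2], [0, 4, 0], [1, −2, 2]]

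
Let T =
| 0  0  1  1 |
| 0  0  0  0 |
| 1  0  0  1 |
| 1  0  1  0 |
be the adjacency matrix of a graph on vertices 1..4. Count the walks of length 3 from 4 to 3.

The number of length-3 walks from vertex 4 to vertex 3 is entry (4,3) of T^3, where T is the adjacency matrix.
T^2 = [[2, 0, 1, 1], [0, 0, 0, 0], [1, 0, 2, 1], [1, 0, 1, 2]]
T^3 = [[2, 0, 3, 3], [0, 0, 0, 0], [3, 0, 2, 3], [3, 0, 3, 2]]

3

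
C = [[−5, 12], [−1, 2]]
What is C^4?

[[61, −180], [15, −44]]

tr C = −3 and det C = 2, so the characteristic polynomial is λ² − (−3)λ + (2) with roots −2 and −1.
Eigenvectors give P = [[−4, 3], [−1, 1]] with P⁻¹ = [[−1, 3], [−1, 4]], and C = P·diag(−2, −1)·P⁻¹.
Then C^4 = P·diag(16, 1)·P⁻¹ = [[−64, 3], [−16, 1]] · [[−1, 3], [−1, 4]] = [[61, −180], [15, −44]].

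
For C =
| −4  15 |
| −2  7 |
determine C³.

tr C = 3 and det C = 2, so the characteristic polynomial is λ² − (3)λ + (2) with roots 2 and 1.
Eigenvectors give P = [[5, 3], [2, 1]] with P⁻¹ = [[−1, 3], [2, −5]], and C = P·diag(2, 1)·P⁻¹.
Then C³ = P·diag(8, 1)·P⁻¹ = [[40, 3], [16, 1]] · [[−1, 3], [2, −5]] = [[−34, 105], [−14, 43]].

[[−34, 105], [−14, 43]]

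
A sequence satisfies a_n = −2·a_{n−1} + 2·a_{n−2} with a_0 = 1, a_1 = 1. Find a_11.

With companion matrix B = [[−2, 2], [1, 0]], [a_n, a_{n−1}]ᵀ = B·[a_{n−1}, a_{n−2}]ᵀ, so [a_11, a_10]ᵀ = B¹⁰·[a_1, a_0]ᵀ.
B¹⁰ = [[18272, −13376], [−6688, 4896]], giving [a_11, a_10]ᵀ = [[4896], [−1792]].

4896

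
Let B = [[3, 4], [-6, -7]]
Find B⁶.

tr B = -4 and det B = 3, so the characteristic polynomial is λ² − (-4)λ + (3) with roots -1 and -3.
Eigenvectors give P = [[-1, -2], [1, 3]] with P⁻¹ = [[-3, -2], [1, 1]], and B = P·diag(-1, -3)·P⁻¹.
Then B⁶ = P·diag(1, 729)·P⁻¹ = [[-1, -1458], [1, 2187]] · [[-3, -2], [1, 1]] = [[-1455, -1456], [2184, 2185]].

[[-1455, -1456], [2184, 2185]]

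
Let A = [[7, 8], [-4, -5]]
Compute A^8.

[[13121, 13120], [-6560, -6559]]

tr A = 2 and det A = -3, so the characteristic polynomial is λ² − (2)λ + (-3) with roots 3 and -1.
Eigenvectors give P = [[-2, 1], [1, -1]] with P⁻¹ = [[-1, -1], [-1, -2]], and A = P·diag(3, -1)·P⁻¹.
Then A^8 = P·diag(6561, 1)·P⁻¹ = [[-13122, 1], [6561, -1]] · [[-1, -1], [-1, -2]] = [[13121, 13120], [-6560, -6559]].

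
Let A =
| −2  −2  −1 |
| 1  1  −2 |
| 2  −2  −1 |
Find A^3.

A^2 = [[0, 4, 7], [−5, 3, −1], [−8, −4, 3]]
A^3 = [[18, −10, −15], [11, 15, 0], [18, 6, 13]]

[[18, −10, −15], [11, 15, 0], [18, 6, 13]]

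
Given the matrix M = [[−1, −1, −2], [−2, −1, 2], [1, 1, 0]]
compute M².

[[1, 0, 0], [6, 5, 2], [−3, −2, 0]]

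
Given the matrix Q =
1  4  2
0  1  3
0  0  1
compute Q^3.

[[1, 12, 42], [0, 1, 9], [0, 0, 1]]

Q = I + N where N = [[0, 4, 2], [0, 0, 3], [0, 0, 0]] is strictly upper-triangular, so N^3 = 0.
(I + N)^3 = I + 3·N + 3·N^2 = [[1, 12, 42], [0, 1, 9], [0, 0, 1]].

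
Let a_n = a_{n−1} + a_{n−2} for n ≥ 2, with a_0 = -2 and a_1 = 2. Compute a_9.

26

With companion matrix T = [[1, 1], [1, 0]], [a_n, a_{n−1}]ᵀ = T·[a_{n−1}, a_{n−2}]ᵀ, so [a_9, a_8]ᵀ = T^8·[a_1, a_0]ᵀ.
T^8 = [[34, 21], [21, 13]], giving [a_9, a_8]ᵀ = [[26], [16]].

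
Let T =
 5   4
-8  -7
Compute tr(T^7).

tr T = -2 and det T = -3, so the characteristic polynomial is λ² − (-2)λ + (-3) with roots -3 and 1.
Eigenvectors give P = [[-1, -1], [2, 1]] with P⁻¹ = [[1, 1], [-2, -1]], and T = P·diag(-3, 1)·P⁻¹.
Then T^7 = P·diag(-2187, 1)·P⁻¹ = [[2187, -1], [-4374, 1]] · [[1, 1], [-2, -1]] = [[2189, 2188], [-4376, -4375]].

-2186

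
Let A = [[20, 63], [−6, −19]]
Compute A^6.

tr A = 1 and det A = −2, so the characteristic polynomial is λ² − (1)λ + (−2) with roots 2 and −1.
Eigenvectors give P = [[−7, 3], [2, −1]] with P⁻¹ = [[−1, −3], [−2, −7]], and A = P·diag(2, −1)·P⁻¹.
Then A^6 = P·diag(64, 1)·P⁻¹ = [[−448, 3], [128, −1]] · [[−1, −3], [−2, −7]] = [[442, 1323], [−126, −377]].

[[442, 1323], [−126, −377]]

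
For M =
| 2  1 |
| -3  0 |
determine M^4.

M^2 = [[1, 2], [-6, -3]]
M^3 = [[-4, 1], [-3, -6]]
M^4 = [[-11, -4], [12, -3]]

[[-11, -4], [12, -3]]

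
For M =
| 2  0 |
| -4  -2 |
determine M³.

tr M = 0 and det M = -4, so the characteristic polynomial is λ² − (0)λ + (-4) with roots 2 and -2.
Eigenvectors give P = [[-1, 0], [1, 1]] with P⁻¹ = [[-1, 0], [1, 1]], and M = P·diag(2, -2)·P⁻¹.
Then M³ = P·diag(8, -8)·P⁻¹ = [[-8, 0], [8, -8]] · [[-1, 0], [1, 1]] = [[8, 0], [-16, -8]].

[[8, 0], [-16, -8]]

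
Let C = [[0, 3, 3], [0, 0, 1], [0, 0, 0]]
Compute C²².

[[0, 0, 0], [0, 0, 0], [0, 0, 0]]

C is strictly triangular, hence nilpotent: C³ = 0, so C²² = 0.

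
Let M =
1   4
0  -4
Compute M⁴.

[[1, -204], [0, 256]]

M² = [[1, -12], [0, 16]]
M³ = [[1, 52], [0, -64]]
M⁴ = [[1, -204], [0, 256]]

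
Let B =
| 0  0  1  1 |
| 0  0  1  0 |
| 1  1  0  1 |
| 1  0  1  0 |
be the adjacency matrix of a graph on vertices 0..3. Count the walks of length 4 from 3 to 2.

6

The number of length-4 walks from vertex 3 to vertex 2 is entry (3,2) of B⁴, where B is the adjacency matrix.
B² = [[2, 1, 1, 1], [1, 1, 0, 1], [1, 0, 3, 1], [1, 1, 1, 2]]
B³ = [[2, 1, 4, 3], [1, 0, 3, 1], [4, 3, 2, 4], [3, 1, 4, 2]]
B⁴ = [[7, 4, 6, 6], [4, 3, 2, 4], [6, 2, 11, 6], [6, 4, 6, 7]]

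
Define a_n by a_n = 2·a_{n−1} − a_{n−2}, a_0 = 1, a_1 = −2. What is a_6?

−17

With companion matrix C = [[2, −1], [1, 0]], [a_n, a_{n−1}]ᵀ = C·[a_{n−1}, a_{n−2}]ᵀ, so [a_6, a_5]ᵀ = C⁵·[a_1, a_0]ᵀ.
C⁵ = [[6, −5], [5, −4]], giving [a_6, a_5]ᵀ = [[−17], [−14]].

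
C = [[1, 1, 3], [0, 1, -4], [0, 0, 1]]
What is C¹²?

[[1, 12, -228], [0, 1, -48], [0, 0, 1]]

C = I + N where N = [[0, 1, 3], [0, 0, -4], [0, 0, 0]] is strictly upper-triangular, so N³ = 0.
(I + N)¹² = I + 12·N + 66·N² = [[1, 12, -228], [0, 1, -48], [0, 0, 1]].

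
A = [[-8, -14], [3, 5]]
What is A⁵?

tr A = -3 and det A = 2, so the characteristic polynomial is λ² − (-3)λ + (2) with roots -2 and -1.
Eigenvectors give P = [[7, -2], [-3, 1]] with P⁻¹ = [[1, 2], [3, 7]], and A = P·diag(-2, -1)·P⁻¹.
Then A⁵ = P·diag(-32, -1)·P⁻¹ = [[-224, 2], [96, -1]] · [[1, 2], [3, 7]] = [[-218, -434], [93, 185]].

[[-218, -434], [93, 185]]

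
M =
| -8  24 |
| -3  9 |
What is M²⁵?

[[-8, 24], [-3, 9]]

M² = M (a projection; rank 1, trace 1), so M²⁵ = M.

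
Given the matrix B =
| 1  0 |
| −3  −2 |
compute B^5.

[[1, 0], [−33, −32]]

tr B = −1 and det B = −2, so the characteristic polynomial is λ² − (−1)λ + (−2) with roots 1 and −2.
Eigenvectors give P = [[1, 0], [−1, −1]] with P⁻¹ = [[1, 0], [−1, −1]], and B = P·diag(1, −2)·P⁻¹.
Then B^5 = P·diag(1, −32)·P⁻¹ = [[1, 0], [−1, 32]] · [[1, 0], [−1, −1]] = [[1, 0], [−33, −32]].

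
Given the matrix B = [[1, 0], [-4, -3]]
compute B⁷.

[[1, 0], [-2188, -2187]]

tr B = -2 and det B = -3, so the characteristic polynomial is λ² − (-2)λ + (-3) with roots 1 and -3.
Eigenvectors give P = [[-1, 0], [1, 1]] with P⁻¹ = [[-1, 0], [1, 1]], and B = P·diag(1, -3)·P⁻¹.
Then B⁷ = P·diag(1, -2187)·P⁻¹ = [[-1, 0], [1, -2187]] · [[-1, 0], [1, 1]] = [[1, 0], [-2188, -2187]].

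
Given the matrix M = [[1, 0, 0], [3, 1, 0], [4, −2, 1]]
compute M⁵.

[[1, 0, 0], [15, 1, 0], [−40, −10, 1]]

M = I + N where N = [[0, 0, 0], [3, 0, 0], [4, −2, 0]] is strictly lower-triangular, so N³ = 0.
(I + N)⁵ = I + 5·N + 10·N² = [[1, 0, 0], [15, 1, 0], [−40, −10, 1]].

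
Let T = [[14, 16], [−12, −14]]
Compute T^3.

[[56, 64], [−48, −56]]

tr T = 0 and det T = −4, so the characteristic polynomial is λ² − (0)λ + (−4) with roots 2 and −2.
Eigenvectors give P = [[4, −1], [−3, 1]] with P⁻¹ = [[1, 1], [3, 4]], and T = P·diag(2, −2)·P⁻¹.
Then T^3 = P·diag(8, −8)·P⁻¹ = [[32, 8], [−24, −8]] · [[1, 1], [3, 4]] = [[56, 64], [−48, −56]].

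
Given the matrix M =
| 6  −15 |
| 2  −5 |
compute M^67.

[[6, −15], [2, −5]]

M² = M (a projection; rank 1, trace 1), so M^67 = M.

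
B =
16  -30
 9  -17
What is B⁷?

tr B = -1 and det B = -2, so the characteristic polynomial is λ² − (-1)λ + (-2) with roots -2 and 1.
Eigenvectors give P = [[5, -2], [3, -1]] with P⁻¹ = [[-1, 2], [-3, 5]], and B = P·diag(-2, 1)·P⁻¹.
Then B⁷ = P·diag(-128, 1)·P⁻¹ = [[-640, -2], [-384, -1]] · [[-1, 2], [-3, 5]] = [[646, -1290], [387, -773]].

[[646, -1290], [387, -773]]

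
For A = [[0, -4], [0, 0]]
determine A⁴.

A² = [[0, 0], [0, 0]]
A³ = [[0, 0], [0, 0]]
A⁴ = [[0, 0], [0, 0]]

[[0, 0], [0, 0]]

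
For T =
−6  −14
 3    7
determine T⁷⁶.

T² = T (a projection; rank 1, trace 1), so T⁷⁶ = T.

[[−6, −14], [3, 7]]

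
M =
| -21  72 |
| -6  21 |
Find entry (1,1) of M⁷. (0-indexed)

tr M = 0 and det M = -9, so the characteristic polynomial is λ² − (0)λ + (-9) with roots -3 and 3.
Eigenvectors give P = [[4, 3], [1, 1]] with P⁻¹ = [[1, -3], [-1, 4]], and M = P·diag(-3, 3)·P⁻¹.
Then M⁷ = P·diag(-2187, 2187)·P⁻¹ = [[-8748, 6561], [-2187, 2187]] · [[1, -3], [-1, 4]] = [[-15309, 52488], [-4374, 15309]].

15309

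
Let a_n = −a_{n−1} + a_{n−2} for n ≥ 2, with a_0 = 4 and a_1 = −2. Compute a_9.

−152

With companion matrix C = [[−1, 1], [1, 0]], [a_n, a_{n−1}]ᵀ = C·[a_{n−1}, a_{n−2}]ᵀ, so [a_9, a_8]ᵀ = C⁸·[a_1, a_0]ᵀ.
C⁸ = [[34, −21], [−21, 13]], giving [a_9, a_8]ᵀ = [[−152], [94]].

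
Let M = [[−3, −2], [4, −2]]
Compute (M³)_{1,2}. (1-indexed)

−22

M² = [[1, 10], [−20, −4]]
M³ = [[37, −22], [44, 48]]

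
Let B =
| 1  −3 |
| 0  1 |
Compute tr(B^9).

2

B = I + N where N = [[0, −3], [0, 0]] is strictly upper-triangular, so N^2 = 0.
(I + N)^9 = I + 9·N = [[1, −27], [0, 1]].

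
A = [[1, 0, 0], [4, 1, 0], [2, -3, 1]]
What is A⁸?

A = I + N where N = [[0, 0, 0], [4, 0, 0], [2, -3, 0]] is strictly lower-triangular, so N³ = 0.
(I + N)⁸ = I + 8·N + 28·N² = [[1, 0, 0], [32, 1, 0], [-320, -24, 1]].

[[1, 0, 0], [32, 1, 0], [-320, -24, 1]]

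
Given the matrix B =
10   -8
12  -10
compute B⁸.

[[256, 0], [0, 256]]

tr B = 0 and det B = -4, so the characteristic polynomial is λ² − (0)λ + (-4) with roots -2 and 2.
Eigenvectors give P = [[-2, 1], [-3, 1]] with P⁻¹ = [[1, -1], [3, -2]], and B = P·diag(-2, 2)·P⁻¹.
Then B⁸ = P·diag(256, 256)·P⁻¹ = [[-512, 256], [-768, 256]] · [[1, -1], [3, -2]] = [[256, 0], [0, 256]].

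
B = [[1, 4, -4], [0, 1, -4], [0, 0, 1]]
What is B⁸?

B = I + N where N = [[0, 4, -4], [0, 0, -4], [0, 0, 0]] is strictly upper-triangular, so N³ = 0.
(I + N)⁸ = I + 8·N + 28·N² = [[1, 32, -480], [0, 1, -32], [0, 0, 1]].

[[1, 32, -480], [0, 1, -32], [0, 0, 1]]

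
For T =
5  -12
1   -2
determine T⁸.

[[1021, -3060], [255, -764]]

tr T = 3 and det T = 2, so the characteristic polynomial is λ² − (3)λ + (2) with roots 1 and 2.
Eigenvectors give P = [[3, 4], [1, 1]] with P⁻¹ = [[-1, 4], [1, -3]], and T = P·diag(1, 2)·P⁻¹.
Then T⁸ = P·diag(1, 256)·P⁻¹ = [[3, 1024], [1, 256]] · [[-1, 4], [1, -3]] = [[1021, -3060], [255, -764]].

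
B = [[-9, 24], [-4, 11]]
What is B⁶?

[[-1455, 4368], [-728, 2185]]

tr B = 2 and det B = -3, so the characteristic polynomial is λ² − (2)λ + (-3) with roots 3 and -1.
Eigenvectors give P = [[-2, 3], [-1, 1]] with P⁻¹ = [[1, -3], [1, -2]], and B = P·diag(3, -1)·P⁻¹.
Then B⁶ = P·diag(729, 1)·P⁻¹ = [[-1458, 3], [-729, 1]] · [[1, -3], [1, -2]] = [[-1455, 4368], [-728, 2185]].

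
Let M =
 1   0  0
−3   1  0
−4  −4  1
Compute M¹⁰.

[[1, 0, 0], [−30, 1, 0], [500, −40, 1]]

M = I + N where N = [[0, 0, 0], [−3, 0, 0], [−4, −4, 0]] is strictly lower-triangular, so N³ = 0.
(I + N)¹⁰ = I + 10·N + 45·N² = [[1, 0, 0], [−30, 1, 0], [500, −40, 1]].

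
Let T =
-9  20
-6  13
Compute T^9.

tr T = 4 and det T = 3, so the characteristic polynomial is λ² − (4)λ + (3) with roots 1 and 3.
Eigenvectors give P = [[2, -5], [1, -3]] with P⁻¹ = [[3, -5], [1, -2]], and T = P·diag(1, 3)·P⁻¹.
Then T^9 = P·diag(1, 19683)·P⁻¹ = [[2, -98415], [1, -59049]] · [[3, -5], [1, -2]] = [[-98409, 196820], [-59046, 118093]].

[[-98409, 196820], [-59046, 118093]]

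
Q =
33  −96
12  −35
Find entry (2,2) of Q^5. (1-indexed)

−2195

tr Q = −2 and det Q = −3, so the characteristic polynomial is λ² − (−2)λ + (−3) with roots 1 and −3.
Eigenvectors give P = [[3, −8], [1, −3]] with P⁻¹ = [[3, −8], [1, −3]], and Q = P·diag(1, −3)·P⁻¹.
Then Q^5 = P·diag(1, −243)·P⁻¹ = [[3, 1944], [1, 729]] · [[3, −8], [1, −3]] = [[1953, −5856], [732, −2195]].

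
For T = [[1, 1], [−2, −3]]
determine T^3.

T^2 = [[−1, −2], [4, 7]]
T^3 = [[3, 5], [−10, −17]]

[[3, 5], [−10, −17]]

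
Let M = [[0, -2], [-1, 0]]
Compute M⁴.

M² = [[2, 0], [0, 2]]
M³ = [[0, -4], [-2, 0]]
M⁴ = [[4, 0], [0, 4]]

[[4, 0], [0, 4]]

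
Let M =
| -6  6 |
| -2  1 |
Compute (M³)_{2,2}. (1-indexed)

tr M = -5 and det M = 6, so the characteristic polynomial is λ² − (-5)λ + (6) with roots -2 and -3.
Eigenvectors give P = [[3, -2], [2, -1]] with P⁻¹ = [[-1, 2], [-2, 3]], and M = P·diag(-2, -3)·P⁻¹.
Then M³ = P·diag(-8, -27)·P⁻¹ = [[-24, 54], [-16, 27]] · [[-1, 2], [-2, 3]] = [[-84, 114], [-38, 49]].

49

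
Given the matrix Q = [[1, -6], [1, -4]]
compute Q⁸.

[[-509, 1530], [-255, 766]]

tr Q = -3 and det Q = 2, so the characteristic polynomial is λ² − (-3)λ + (2) with roots -2 and -1.
Eigenvectors give P = [[-2, 3], [-1, 1]] with P⁻¹ = [[1, -3], [1, -2]], and Q = P·diag(-2, -1)·P⁻¹.
Then Q⁸ = P·diag(256, 1)·P⁻¹ = [[-512, 3], [-256, 1]] · [[1, -3], [1, -2]] = [[-509, 1530], [-255, 766]].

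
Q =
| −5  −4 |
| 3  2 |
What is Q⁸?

[[1021, 1020], [−765, −764]]

tr Q = −3 and det Q = 2, so the characteristic polynomial is λ² − (−3)λ + (2) with roots −2 and −1.
Eigenvectors give P = [[−4, −1], [3, 1]] with P⁻¹ = [[−1, −1], [3, 4]], and Q = P·diag(−2, −1)·P⁻¹.
Then Q⁸ = P·diag(256, 1)·P⁻¹ = [[−1024, −1], [768, 1]] · [[−1, −1], [3, 4]] = [[1021, 1020], [−765, −764]].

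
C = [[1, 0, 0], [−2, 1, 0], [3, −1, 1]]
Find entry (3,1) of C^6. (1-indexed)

48

C = I + N where N = [[0, 0, 0], [−2, 0, 0], [3, −1, 0]] is strictly lower-triangular, so N^3 = 0.
(I + N)^6 = I + 6·N + 15·N^2 = [[1, 0, 0], [−12, 1, 0], [48, −6, 1]].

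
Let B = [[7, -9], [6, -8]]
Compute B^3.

[[19, -27], [18, -26]]

tr B = -1 and det B = -2, so the characteristic polynomial is λ² − (-1)λ + (-2) with roots -2 and 1.
Eigenvectors give P = [[1, 3], [1, 2]] with P⁻¹ = [[-2, 3], [1, -1]], and B = P·diag(-2, 1)·P⁻¹.
Then B^3 = P·diag(-8, 1)·P⁻¹ = [[-8, 3], [-8, 2]] · [[-2, 3], [1, -1]] = [[19, -27], [18, -26]].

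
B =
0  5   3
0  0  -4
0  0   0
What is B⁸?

B is strictly triangular, hence nilpotent: B³ = 0, so B⁸ = 0.

[[0, 0, 0], [0, 0, 0], [0, 0, 0]]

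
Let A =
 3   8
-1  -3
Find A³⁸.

A² = I (check: tr A = 0 and det A = -1), so A³⁸ = I since 38 is even.

[[1, 0], [0, 1]]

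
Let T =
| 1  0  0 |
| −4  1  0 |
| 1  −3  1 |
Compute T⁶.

T = I + N where N = [[0, 0, 0], [−4, 0, 0], [1, −3, 0]] is strictly lower-triangular, so N³ = 0.
(I + N)⁶ = I + 6·N + 15·N² = [[1, 0, 0], [−24, 1, 0], [186, −18, 1]].

[[1, 0, 0], [−24, 1, 0], [186, −18, 1]]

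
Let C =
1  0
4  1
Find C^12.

C = I + N where N = [[0, 0], [4, 0]] is strictly lower-triangular, so N^2 = 0.
(I + N)^12 = I + 12·N = [[1, 0], [48, 1]].

[[1, 0], [48, 1]]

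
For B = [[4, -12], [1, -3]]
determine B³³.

[[4, -12], [1, -3]]

B² = B (a projection; rank 1, trace 1), so B³³ = B.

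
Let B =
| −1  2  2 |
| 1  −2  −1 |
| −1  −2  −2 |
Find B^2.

[[1, −10, −8], [−2, 8, 6], [1, 6, 4]]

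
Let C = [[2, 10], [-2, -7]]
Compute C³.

[[68, 190], [-38, -103]]

tr C = -5 and det C = 6, so the characteristic polynomial is λ² − (-5)λ + (6) with roots -2 and -3.
Eigenvectors give P = [[5, -2], [-2, 1]] with P⁻¹ = [[1, 2], [2, 5]], and C = P·diag(-2, -3)·P⁻¹.
Then C³ = P·diag(-8, -27)·P⁻¹ = [[-40, 54], [16, -27]] · [[1, 2], [2, 5]] = [[68, 190], [-38, -103]].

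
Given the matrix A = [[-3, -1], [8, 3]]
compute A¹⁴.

A² = I (check: tr A = 0 and det A = -1), so A¹⁴ = I since 14 is even.

[[1, 0], [0, 1]]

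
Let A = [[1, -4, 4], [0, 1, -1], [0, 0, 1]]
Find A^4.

A = I + N where N = [[0, -4, 4], [0, 0, -1], [0, 0, 0]] is strictly upper-triangular, so N^3 = 0.
(I + N)^4 = I + 4·N + 6·N^2 = [[1, -16, 40], [0, 1, -4], [0, 0, 1]].

[[1, -16, 40], [0, 1, -4], [0, 0, 1]]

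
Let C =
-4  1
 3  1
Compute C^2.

[[19, -3], [-9, 4]]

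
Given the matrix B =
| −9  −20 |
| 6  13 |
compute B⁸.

[[−32799, −65600], [19680, 39361]]

tr B = 4 and det B = 3, so the characteristic polynomial is λ² − (4)λ + (3) with roots 3 and 1.
Eigenvectors give P = [[−5, −2], [3, 1]] with P⁻¹ = [[1, 2], [−3, −5]], and B = P·diag(3, 1)·P⁻¹.
Then B⁸ = P·diag(6561, 1)·P⁻¹ = [[−32805, −2], [19683, 1]] · [[1, 2], [−3, −5]] = [[−32799, −65600], [19680, 39361]].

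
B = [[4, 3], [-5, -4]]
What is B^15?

[[4, 3], [-5, -4]]

B² = I (check: tr B = 0 and det B = -1), so B^15 = B since 15 is odd.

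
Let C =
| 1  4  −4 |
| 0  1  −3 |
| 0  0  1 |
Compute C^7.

[[1, 28, −280], [0, 1, −21], [0, 0, 1]]

C = I + N where N = [[0, 4, −4], [0, 0, −3], [0, 0, 0]] is strictly upper-triangular, so N^3 = 0.
(I + N)^7 = I + 7·N + 21·N^2 = [[1, 28, −280], [0, 1, −21], [0, 0, 1]].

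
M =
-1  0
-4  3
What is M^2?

[[1, 0], [-8, 9]]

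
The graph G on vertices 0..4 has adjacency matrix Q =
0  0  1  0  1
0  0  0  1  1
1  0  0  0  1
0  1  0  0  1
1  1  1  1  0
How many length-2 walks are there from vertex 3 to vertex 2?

The number of length-2 walks from vertex 3 to vertex 2 is entry (3,2) of Q^2, where Q is the adjacency matrix.
Q^2 = [[2, 1, 1, 1, 1], [1, 2, 1, 1, 1], [1, 1, 2, 1, 1], [1, 1, 1, 2, 1], [1, 1, 1, 1, 4]]

1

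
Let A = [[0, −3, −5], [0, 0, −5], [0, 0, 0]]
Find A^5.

[[0, 0, 0], [0, 0, 0], [0, 0, 0]]

A is strictly triangular, hence nilpotent: A^3 = 0, so A^5 = 0.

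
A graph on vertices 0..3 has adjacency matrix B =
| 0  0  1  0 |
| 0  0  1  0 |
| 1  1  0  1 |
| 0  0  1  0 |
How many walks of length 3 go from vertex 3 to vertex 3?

The number of length-3 walks from vertex 3 to vertex 3 is entry (3,3) of B³, where B is the adjacency matrix.
B² = [[1, 1, 0, 1], [1, 1, 0, 1], [0, 0, 3, 0], [1, 1, 0, 1]]
B³ = [[0, 0, 3, 0], [0, 0, 3, 0], [3, 3, 0, 3], [0, 0, 3, 0]]

0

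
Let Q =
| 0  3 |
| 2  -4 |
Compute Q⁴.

Q² = [[6, -12], [-8, 22]]
Q³ = [[-24, 66], [44, -112]]
Q⁴ = [[132, -336], [-224, 580]]

[[132, -336], [-224, 580]]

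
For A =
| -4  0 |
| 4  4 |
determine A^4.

A^2 = [[16, 0], [0, 16]]
A^3 = [[-64, 0], [64, 64]]
A^4 = [[256, 0], [0, 256]]

[[256, 0], [0, 256]]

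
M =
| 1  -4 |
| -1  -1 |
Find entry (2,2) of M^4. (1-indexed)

25

M^2 = [[5, 0], [0, 5]]
M^3 = [[5, -20], [-5, -5]]
M^4 = [[25, 0], [0, 25]]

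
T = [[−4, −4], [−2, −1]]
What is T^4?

[[776, 660], [330, 281]]

T^2 = [[24, 20], [10, 9]]
T^3 = [[−136, −116], [−58, −49]]
T^4 = [[776, 660], [330, 281]]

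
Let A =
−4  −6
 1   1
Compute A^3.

[[−22, −42], [7, 13]]

tr A = −3 and det A = 2, so the characteristic polynomial is λ² − (−3)λ + (2) with roots −1 and −2.
Eigenvectors give P = [[−2, −3], [1, 1]] with P⁻¹ = [[1, 3], [−1, −2]], and A = P·diag(−1, −2)·P⁻¹.
Then A^3 = P·diag(−1, −8)·P⁻¹ = [[2, 24], [−1, −8]] · [[1, 3], [−1, −2]] = [[−22, −42], [7, 13]].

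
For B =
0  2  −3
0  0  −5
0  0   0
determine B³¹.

[[0, 0, 0], [0, 0, 0], [0, 0, 0]]

B is strictly triangular, hence nilpotent: B³ = 0, so B³¹ = 0.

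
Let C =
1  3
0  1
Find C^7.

C = I + N where N = [[0, 3], [0, 0]] is strictly upper-triangular, so N^2 = 0.
(I + N)^7 = I + 7·N = [[1, 21], [0, 1]].

[[1, 21], [0, 1]]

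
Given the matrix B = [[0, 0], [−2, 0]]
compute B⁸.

[[0, 0], [0, 0]]

B is strictly triangular, hence nilpotent: B² = 0, so B⁸ = 0.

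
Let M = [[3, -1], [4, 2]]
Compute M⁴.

M² = [[5, -5], [20, 0]]
M³ = [[-5, -15], [60, -20]]
M⁴ = [[-75, -25], [100, -100]]

[[-75, -25], [100, -100]]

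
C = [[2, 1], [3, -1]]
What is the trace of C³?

C² = [[7, 1], [3, 4]]
C³ = [[17, 6], [18, -1]]

16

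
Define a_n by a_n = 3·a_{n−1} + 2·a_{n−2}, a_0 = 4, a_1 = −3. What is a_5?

With companion matrix A = [[3, 2], [1, 0]], [a_n, a_{n−1}]ᵀ = A·[a_{n−1}, a_{n−2}]ᵀ, so [a_5, a_4]ᵀ = A⁴·[a_1, a_0]ᵀ.
A⁴ = [[139, 78], [39, 22]], giving [a_5, a_4]ᵀ = [[−105], [−29]].

−105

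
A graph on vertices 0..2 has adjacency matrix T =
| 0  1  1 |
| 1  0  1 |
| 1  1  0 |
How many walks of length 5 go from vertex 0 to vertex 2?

11

The number of length-5 walks from vertex 0 to vertex 2 is entry (0,2) of T⁵, where T is the adjacency matrix.
T² = [[2, 1, 1], [1, 2, 1], [1, 1, 2]]
T³ = [[2, 3, 3], [3, 2, 3], [3, 3, 2]]
T⁴ = [[6, 5, 5], [5, 6, 5], [5, 5, 6]]
T⁵ = [[10, 11, 11], [11, 10, 11], [11, 11, 10]]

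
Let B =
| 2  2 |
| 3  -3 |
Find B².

[[10, -2], [-3, 15]]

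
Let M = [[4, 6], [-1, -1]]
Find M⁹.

[[1534, 3066], [-511, -1021]]

tr M = 3 and det M = 2, so the characteristic polynomial is λ² − (3)λ + (2) with roots 2 and 1.
Eigenvectors give P = [[3, -2], [-1, 1]] with P⁻¹ = [[1, 2], [1, 3]], and M = P·diag(2, 1)·P⁻¹.
Then M⁹ = P·diag(512, 1)·P⁻¹ = [[1536, -2], [-512, 1]] · [[1, 2], [1, 3]] = [[1534, 3066], [-511, -1021]].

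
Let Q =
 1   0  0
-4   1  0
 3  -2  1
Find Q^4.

Q = I + N where N = [[0, 0, 0], [-4, 0, 0], [3, -2, 0]] is strictly lower-triangular, so N^3 = 0.
(I + N)^4 = I + 4·N + 6·N^2 = [[1, 0, 0], [-16, 1, 0], [60, -8, 1]].

[[1, 0, 0], [-16, 1, 0], [60, -8, 1]]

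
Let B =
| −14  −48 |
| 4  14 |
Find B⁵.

[[−224, −768], [64, 224]]

tr B = 0 and det B = −4, so the characteristic polynomial is λ² − (0)λ + (−4) with roots −2 and 2.
Eigenvectors give P = [[4, −3], [−1, 1]] with P⁻¹ = [[1, 3], [1, 4]], and B = P·diag(−2, 2)·P⁻¹.
Then B⁵ = P·diag(−32, 32)·P⁻¹ = [[−128, −96], [32, 32]] · [[1, 3], [1, 4]] = [[−224, −768], [64, 224]].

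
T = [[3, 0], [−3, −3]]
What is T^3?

[[27, 0], [−27, −27]]

T^2 = [[9, 0], [0, 9]]
T^3 = [[27, 0], [−27, −27]]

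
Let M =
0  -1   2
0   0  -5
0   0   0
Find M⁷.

[[0, 0, 0], [0, 0, 0], [0, 0, 0]]

M is strictly triangular, hence nilpotent: M³ = 0, so M⁷ = 0.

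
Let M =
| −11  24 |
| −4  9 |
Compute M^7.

[[−6563, 13128], [−2188, 4377]]

tr M = −2 and det M = −3, so the characteristic polynomial is λ² − (−2)λ + (−3) with roots 1 and −3.
Eigenvectors give P = [[2, 3], [1, 1]] with P⁻¹ = [[−1, 3], [1, −2]], and M = P·diag(1, −3)·P⁻¹.
Then M^7 = P·diag(1, −2187)·P⁻¹ = [[2, −6561], [1, −2187]] · [[−1, 3], [1, −2]] = [[−6563, 13128], [−2188, 4377]].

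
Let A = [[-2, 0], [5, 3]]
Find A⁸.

[[256, 0], [6305, 6561]]

tr A = 1 and det A = -6, so the characteristic polynomial is λ² − (1)λ + (-6) with roots 3 and -2.
Eigenvectors give P = [[0, -1], [1, 1]] with P⁻¹ = [[1, 1], [-1, 0]], and A = P·diag(3, -2)·P⁻¹.
Then A⁸ = P·diag(6561, 256)·P⁻¹ = [[0, -256], [6561, 256]] · [[1, 1], [-1, 0]] = [[256, 0], [6305, 6561]].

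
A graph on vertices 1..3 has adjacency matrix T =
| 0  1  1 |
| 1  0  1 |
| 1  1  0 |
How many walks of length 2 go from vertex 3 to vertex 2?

1

The number of length-2 walks from vertex 3 to vertex 2 is entry (3,2) of T^2, where T is the adjacency matrix.
T^2 = [[2, 1, 1], [1, 2, 1], [1, 1, 2]]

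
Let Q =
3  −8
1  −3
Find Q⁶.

Q² = I (check: tr Q = 0 and det Q = −1), so Q⁶ = I since 6 is even.

[[1, 0], [0, 1]]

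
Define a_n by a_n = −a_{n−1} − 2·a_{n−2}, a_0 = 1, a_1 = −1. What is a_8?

−17

With companion matrix Q = [[−1, −2], [1, 0]], [a_n, a_{n−1}]ᵀ = Q·[a_{n−1}, a_{n−2}]ᵀ, so [a_8, a_7]ᵀ = Q⁷·[a_1, a_0]ᵀ.
Q⁷ = [[3, −14], [7, 10]], giving [a_8, a_7]ᵀ = [[−17], [3]].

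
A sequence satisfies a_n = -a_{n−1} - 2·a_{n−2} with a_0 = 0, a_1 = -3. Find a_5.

3

With companion matrix A = [[-1, -2], [1, 0]], [a_n, a_{n−1}]ᵀ = A·[a_{n−1}, a_{n−2}]ᵀ, so [a_5, a_4]ᵀ = A^4·[a_1, a_0]ᵀ.
A^4 = [[-1, -6], [3, 2]], giving [a_5, a_4]ᵀ = [[3], [-9]].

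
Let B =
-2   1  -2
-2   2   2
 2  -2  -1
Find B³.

[[12, -10, 4], [8, -12, -18], [-10, 12, 11]]

B² = [[-2, 4, 8], [4, -2, 6], [-2, 0, -7]]
B³ = [[12, -10, 4], [8, -12, -18], [-10, 12, 11]]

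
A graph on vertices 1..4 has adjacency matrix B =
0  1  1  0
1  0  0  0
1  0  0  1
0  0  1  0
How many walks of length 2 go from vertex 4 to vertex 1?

The number of length-2 walks from vertex 4 to vertex 1 is entry (4,1) of B², where B is the adjacency matrix.
B² = [[2, 0, 0, 1], [0, 1, 1, 0], [0, 1, 2, 0], [1, 0, 0, 1]]

1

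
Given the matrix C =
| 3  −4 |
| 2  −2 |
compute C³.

C² = [[1, −4], [2, −4]]
C³ = [[−5, 4], [−2, 0]]

[[−5, 4], [−2, 0]]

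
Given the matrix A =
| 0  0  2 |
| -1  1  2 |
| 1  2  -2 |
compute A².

[[2, 4, -4], [1, 5, -4], [-4, -2, 10]]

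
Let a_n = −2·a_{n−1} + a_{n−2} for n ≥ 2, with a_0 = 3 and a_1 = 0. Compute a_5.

With companion matrix C = [[−2, 1], [1, 0]], [a_n, a_{n−1}]ᵀ = C·[a_{n−1}, a_{n−2}]ᵀ, so [a_5, a_4]ᵀ = C⁴·[a_1, a_0]ᵀ.
C⁴ = [[29, −12], [−12, 5]], giving [a_5, a_4]ᵀ = [[−36], [15]].

−36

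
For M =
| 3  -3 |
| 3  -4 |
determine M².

[[0, 3], [-3, 7]]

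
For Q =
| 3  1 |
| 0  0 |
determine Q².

[[9, 3], [0, 0]]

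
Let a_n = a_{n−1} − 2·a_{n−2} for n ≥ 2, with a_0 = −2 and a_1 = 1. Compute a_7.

With companion matrix Q = [[1, −2], [1, 0]], [a_n, a_{n−1}]ᵀ = Q·[a_{n−1}, a_{n−2}]ᵀ, so [a_7, a_6]ᵀ = Q⁶·[a_1, a_0]ᵀ.
Q⁶ = [[7, −10], [5, 2]], giving [a_7, a_6]ᵀ = [[27], [1]].

27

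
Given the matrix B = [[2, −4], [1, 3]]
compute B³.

B² = [[0, −20], [5, 5]]
B³ = [[−20, −60], [15, −5]]

[[−20, −60], [15, −5]]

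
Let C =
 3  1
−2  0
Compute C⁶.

[[127, 63], [−126, −62]]

tr C = 3 and det C = 2, so the characteristic polynomial is λ² − (3)λ + (2) with roots 1 and 2.
Eigenvectors give P = [[−1, −1], [2, 1]] with P⁻¹ = [[1, 1], [−2, −1]], and C = P·diag(1, 2)·P⁻¹.
Then C⁶ = P·diag(1, 64)·P⁻¹ = [[−1, −64], [2, 64]] · [[1, 1], [−2, −1]] = [[127, 63], [−126, −62]].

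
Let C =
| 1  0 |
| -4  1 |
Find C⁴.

[[1, 0], [-16, 1]]

C = I + N where N = [[0, 0], [-4, 0]] is strictly lower-triangular, so N² = 0.
(I + N)⁴ = I + 4·N = [[1, 0], [-16, 1]].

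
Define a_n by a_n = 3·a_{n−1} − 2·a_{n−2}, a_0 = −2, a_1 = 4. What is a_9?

3064

With companion matrix C = [[3, −2], [1, 0]], [a_n, a_{n−1}]ᵀ = C·[a_{n−1}, a_{n−2}]ᵀ, so [a_9, a_8]ᵀ = C^8·[a_1, a_0]ᵀ.
C^8 = [[511, −510], [255, −254]], giving [a_9, a_8]ᵀ = [[3064], [1528]].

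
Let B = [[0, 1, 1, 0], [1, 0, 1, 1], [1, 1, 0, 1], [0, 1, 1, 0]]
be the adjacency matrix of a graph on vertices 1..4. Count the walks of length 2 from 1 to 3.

1

The number of length-2 walks from vertex 1 to vertex 3 is entry (1,3) of B^2, where B is the adjacency matrix.
B^2 = [[2, 1, 1, 2], [1, 3, 2, 1], [1, 2, 3, 1], [2, 1, 1, 2]]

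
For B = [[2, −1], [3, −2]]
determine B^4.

[[1, 0], [0, 1]]

B² = I (check: tr B = 0 and det B = −1), so B^4 = I since 4 is even.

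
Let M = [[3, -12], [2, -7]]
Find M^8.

tr M = -4 and det M = 3, so the characteristic polynomial is λ² − (-4)λ + (3) with roots -1 and -3.
Eigenvectors give P = [[3, 2], [1, 1]] with P⁻¹ = [[1, -2], [-1, 3]], and M = P·diag(-1, -3)·P⁻¹.
Then M^8 = P·diag(1, 6561)·P⁻¹ = [[3, 13122], [1, 6561]] · [[1, -2], [-1, 3]] = [[-13119, 39360], [-6560, 19681]].

[[-13119, 39360], [-6560, 19681]]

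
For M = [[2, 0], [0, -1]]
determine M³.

M² = [[4, 0], [0, 1]]
M³ = [[8, 0], [0, -1]]

[[8, 0], [0, -1]]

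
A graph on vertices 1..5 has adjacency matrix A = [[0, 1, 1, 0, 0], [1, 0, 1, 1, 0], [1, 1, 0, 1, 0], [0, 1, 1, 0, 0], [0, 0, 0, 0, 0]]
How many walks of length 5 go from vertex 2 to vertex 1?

The number of length-5 walks from vertex 2 to vertex 1 is entry (2,1) of A⁵, where A is the adjacency matrix.
A² = [[2, 1, 1, 2, 0], [1, 3, 2, 1, 0], [1, 2, 3, 1, 0], [2, 1, 1, 2, 0], [0, 0, 0, 0, 0]]
A³ = [[2, 5, 5, 2, 0], [5, 4, 5, 5, 0], [5, 5, 4, 5, 0], [2, 5, 5, 2, 0], [0, 0, 0, 0, 0]]
A⁴ = [[10, 9, 9, 10, 0], [9, 15, 14, 9, 0], [9, 14, 15, 9, 0], [10, 9, 9, 10, 0], [0, 0, 0, 0, 0]]
A⁵ = [[18, 29, 29, 18, 0], [29, 32, 33, 29, 0], [29, 33, 32, 29, 0], [18, 29, 29, 18, 0], [0, 0, 0, 0, 0]]

29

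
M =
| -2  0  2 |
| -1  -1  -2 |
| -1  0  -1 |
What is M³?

[[2, 0, 10], [-13, -1, 6], [-5, 0, 7]]

M² = [[2, 0, -6], [5, 1, 2], [3, 0, -1]]
M³ = [[2, 0, 10], [-13, -1, 6], [-5, 0, 7]]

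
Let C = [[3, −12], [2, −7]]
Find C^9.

tr C = −4 and det C = 3, so the characteristic polynomial is λ² − (−4)λ + (3) with roots −3 and −1.
Eigenvectors give P = [[2, 3], [1, 1]] with P⁻¹ = [[−1, 3], [1, −2]], and C = P·diag(−3, −1)·P⁻¹.
Then C^9 = P·diag(−19683, −1)·P⁻¹ = [[−39366, −3], [−19683, −1]] · [[−1, 3], [1, −2]] = [[39363, −118092], [19682, −59047]].

[[39363, −118092], [19682, −59047]]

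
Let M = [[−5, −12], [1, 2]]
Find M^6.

tr M = −3 and det M = 2, so the characteristic polynomial is λ² − (−3)λ + (2) with roots −2 and −1.
Eigenvectors give P = [[4, −3], [−1, 1]] with P⁻¹ = [[1, 3], [1, 4]], and M = P·diag(−2, −1)·P⁻¹.
Then M^6 = P·diag(64, 1)·P⁻¹ = [[256, −3], [−64, 1]] · [[1, 3], [1, 4]] = [[253, 756], [−63, −188]].

[[253, 756], [−63, −188]]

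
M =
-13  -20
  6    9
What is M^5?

tr M = -4 and det M = 3, so the characteristic polynomial is λ² − (-4)λ + (3) with roots -3 and -1.
Eigenvectors give P = [[-2, 5], [1, -3]] with P⁻¹ = [[-3, -5], [-1, -2]], and M = P·diag(-3, -1)·P⁻¹.
Then M^5 = P·diag(-243, -1)·P⁻¹ = [[486, -5], [-243, 3]] · [[-3, -5], [-1, -2]] = [[-1453, -2420], [726, 1209]].

[[-1453, -2420], [726, 1209]]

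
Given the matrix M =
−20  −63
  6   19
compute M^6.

[[442, 1323], [−126, −377]]

tr M = −1 and det M = −2, so the characteristic polynomial is λ² − (−1)λ + (−2) with roots 1 and −2.
Eigenvectors give P = [[−3, 7], [1, −2]] with P⁻¹ = [[2, 7], [1, 3]], and M = P·diag(1, −2)·P⁻¹.
Then M^6 = P·diag(1, 64)·P⁻¹ = [[−3, 448], [1, −128]] · [[2, 7], [1, 3]] = [[442, 1323], [−126, −377]].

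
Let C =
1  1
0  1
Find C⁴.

C = I + N where N = [[0, 1], [0, 0]] is strictly upper-triangular, so N² = 0.
(I + N)⁴ = I + 4·N = [[1, 4], [0, 1]].

[[1, 4], [0, 1]]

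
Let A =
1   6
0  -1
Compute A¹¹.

[[1, 6], [0, -1]]

A² = I (check: tr A = 0 and det A = -1), so A¹¹ = A since 11 is odd.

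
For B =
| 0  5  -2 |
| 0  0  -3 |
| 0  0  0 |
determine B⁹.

B is strictly triangular, hence nilpotent: B³ = 0, so B⁹ = 0.

[[0, 0, 0], [0, 0, 0], [0, 0, 0]]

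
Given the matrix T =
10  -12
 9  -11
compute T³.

tr T = -1 and det T = -2, so the characteristic polynomial is λ² − (-1)λ + (-2) with roots 1 and -2.
Eigenvectors give P = [[-4, -1], [-3, -1]] with P⁻¹ = [[-1, 1], [3, -4]], and T = P·diag(1, -2)·P⁻¹.
Then T³ = P·diag(1, -8)·P⁻¹ = [[-4, 8], [-3, 8]] · [[-1, 1], [3, -4]] = [[28, -36], [27, -35]].

[[28, -36], [27, -35]]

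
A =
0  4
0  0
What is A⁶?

A is strictly triangular, hence nilpotent: A² = 0, so A⁶ = 0.

[[0, 0], [0, 0]]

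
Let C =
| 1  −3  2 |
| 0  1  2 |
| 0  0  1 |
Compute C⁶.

[[1, −18, −78], [0, 1, 12], [0, 0, 1]]

C = I + N where N = [[0, −3, 2], [0, 0, 2], [0, 0, 0]] is strictly upper-triangular, so N³ = 0.
(I + N)⁶ = I + 6·N + 15·N² = [[1, −18, −78], [0, 1, 12], [0, 0, 1]].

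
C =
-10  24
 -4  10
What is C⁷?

tr C = 0 and det C = -4, so the characteristic polynomial is λ² − (0)λ + (-4) with roots 2 and -2.
Eigenvectors give P = [[2, 3], [1, 1]] with P⁻¹ = [[-1, 3], [1, -2]], and C = P·diag(2, -2)·P⁻¹.
Then C⁷ = P·diag(128, -128)·P⁻¹ = [[256, -384], [128, -128]] · [[-1, 3], [1, -2]] = [[-640, 1536], [-256, 640]].

[[-640, 1536], [-256, 640]]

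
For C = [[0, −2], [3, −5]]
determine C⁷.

[[3990, −4118], [6177, −6305]]

tr C = −5 and det C = 6, so the characteristic polynomial is λ² − (−5)λ + (6) with roots −3 and −2.
Eigenvectors give P = [[−2, −1], [−3, −1]] with P⁻¹ = [[1, −1], [−3, 2]], and C = P·diag(−3, −2)·P⁻¹.
Then C⁷ = P·diag(−2187, −128)·P⁻¹ = [[4374, 128], [6561, 128]] · [[1, −1], [−3, 2]] = [[3990, −4118], [6177, −6305]].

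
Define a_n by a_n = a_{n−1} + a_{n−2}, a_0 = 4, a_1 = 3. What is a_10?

With companion matrix A = [[1, 1], [1, 0]], [a_n, a_{n−1}]ᵀ = A·[a_{n−1}, a_{n−2}]ᵀ, so [a_10, a_9]ᵀ = A⁹·[a_1, a_0]ᵀ.
A⁹ = [[55, 34], [34, 21]], giving [a_10, a_9]ᵀ = [[301], [186]].

301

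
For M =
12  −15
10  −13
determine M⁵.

[[582, −825], [550, −793]]

tr M = −1 and det M = −6, so the characteristic polynomial is λ² − (−1)λ + (−6) with roots 2 and −3.
Eigenvectors give P = [[3, −1], [2, −1]] with P⁻¹ = [[1, −1], [2, −3]], and M = P·diag(2, −3)·P⁻¹.
Then M⁵ = P·diag(32, −243)·P⁻¹ = [[96, 243], [64, 243]] · [[1, −1], [2, −3]] = [[582, −825], [550, −793]].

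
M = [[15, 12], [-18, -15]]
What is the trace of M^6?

1458

tr M = 0 and det M = -9, so the characteristic polynomial is λ² − (0)λ + (-9) with roots 3 and -3.
Eigenvectors give P = [[-1, 2], [1, -3]] with P⁻¹ = [[-3, -2], [-1, -1]], and M = P·diag(3, -3)·P⁻¹.
Then M^6 = P·diag(729, 729)·P⁻¹ = [[-729, 1458], [729, -2187]] · [[-3, -2], [-1, -1]] = [[729, 0], [0, 729]].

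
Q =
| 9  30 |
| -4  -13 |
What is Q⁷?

tr Q = -4 and det Q = 3, so the characteristic polynomial is λ² − (-4)λ + (3) with roots -3 and -1.
Eigenvectors give P = [[-5, -3], [2, 1]] with P⁻¹ = [[1, 3], [-2, -5]], and Q = P·diag(-3, -1)·P⁻¹.
Then Q⁷ = P·diag(-2187, -1)·P⁻¹ = [[10935, 3], [-4374, -1]] · [[1, 3], [-2, -5]] = [[10929, 32790], [-4372, -13117]].

[[10929, 32790], [-4372, -13117]]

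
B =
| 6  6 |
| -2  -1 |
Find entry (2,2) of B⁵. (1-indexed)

tr B = 5 and det B = 6, so the characteristic polynomial is λ² − (5)λ + (6) with roots 2 and 3.
Eigenvectors give P = [[-3, -2], [2, 1]] with P⁻¹ = [[1, 2], [-2, -3]], and B = P·diag(2, 3)·P⁻¹.
Then B⁵ = P·diag(32, 243)·P⁻¹ = [[-96, -486], [64, 243]] · [[1, 2], [-2, -3]] = [[876, 1266], [-422, -601]].

-601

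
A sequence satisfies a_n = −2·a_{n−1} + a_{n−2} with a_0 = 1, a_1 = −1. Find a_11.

−8119

With companion matrix A = [[−2, 1], [1, 0]], [a_n, a_{n−1}]ᵀ = A·[a_{n−1}, a_{n−2}]ᵀ, so [a_11, a_10]ᵀ = A¹⁰·[a_1, a_0]ᵀ.
A¹⁰ = [[5741, −2378], [−2378, 985]], giving [a_11, a_10]ᵀ = [[−8119], [3363]].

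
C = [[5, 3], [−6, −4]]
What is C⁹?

tr C = 1 and det C = −2, so the characteristic polynomial is λ² − (1)λ + (−2) with roots −1 and 2.
Eigenvectors give P = [[1, 1], [−2, −1]] with P⁻¹ = [[−1, −1], [2, 1]], and C = P·diag(−1, 2)·P⁻¹.
Then C⁹ = P·diag(−1, 512)·P⁻¹ = [[−1, 512], [2, −512]] · [[−1, −1], [2, 1]] = [[1025, 513], [−1026, −514]].

[[1025, 513], [−1026, −514]]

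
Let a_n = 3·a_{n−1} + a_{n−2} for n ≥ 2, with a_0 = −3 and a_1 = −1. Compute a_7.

−2269

With companion matrix C = [[3, 1], [1, 0]], [a_n, a_{n−1}]ᵀ = C·[a_{n−1}, a_{n−2}]ᵀ, so [a_7, a_6]ᵀ = C^6·[a_1, a_0]ᵀ.
C^6 = [[1189, 360], [360, 109]], giving [a_7, a_6]ᵀ = [[−2269], [−687]].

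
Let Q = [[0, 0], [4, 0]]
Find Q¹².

Q is strictly triangular, hence nilpotent: Q² = 0, so Q¹² = 0.

[[0, 0], [0, 0]]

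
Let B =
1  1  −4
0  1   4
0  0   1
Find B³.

[[1, 3, 0], [0, 1, 12], [0, 0, 1]]

B = I + N where N = [[0, 1, −4], [0, 0, 4], [0, 0, 0]] is strictly upper-triangular, so N³ = 0.
(I + N)³ = I + 3·N + 3·N² = [[1, 3, 0], [0, 1, 12], [0, 0, 1]].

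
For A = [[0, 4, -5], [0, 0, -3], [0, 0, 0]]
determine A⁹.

[[0, 0, 0], [0, 0, 0], [0, 0, 0]]

A is strictly triangular, hence nilpotent: A³ = 0, so A⁹ = 0.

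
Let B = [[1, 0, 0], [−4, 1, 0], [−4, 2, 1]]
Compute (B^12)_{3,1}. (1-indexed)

B = I + N where N = [[0, 0, 0], [−4, 0, 0], [−4, 2, 0]] is strictly lower-triangular, so N^3 = 0.
(I + N)^12 = I + 12·N + 66·N^2 = [[1, 0, 0], [−48, 1, 0], [−576, 24, 1]].

−576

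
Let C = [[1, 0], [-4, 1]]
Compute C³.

[[1, 0], [-12, 1]]

C = I + N where N = [[0, 0], [-4, 0]] is strictly lower-triangular, so N² = 0.
(I + N)³ = I + 3·N = [[1, 0], [-12, 1]].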